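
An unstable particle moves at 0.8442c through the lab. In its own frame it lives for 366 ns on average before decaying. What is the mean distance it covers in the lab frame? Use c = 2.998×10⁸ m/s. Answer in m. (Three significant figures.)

173 m

With β = 0.8442, γ = 1/√(1 − 0.8442²) = 1/√0.28732636 = 1.8656.
Lab-frame lifetime: Δt = γτ = 1.8656 × 366 ns = 682.81 ns.
Distance: d = vΔt = 0.8442 × 2.998×10⁸ m/s × 6.8281×10^-7 s = 173 m.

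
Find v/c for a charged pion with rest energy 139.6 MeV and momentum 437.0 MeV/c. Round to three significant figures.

0.953

pc/(mc²) = 437.0/139.6 = 3.1304 = βγ = β/√(1−β²).
So β² = x²/(1 + x²) with x = 3.1304: x² = 9.7994, β² = 9.7994/10.7994 = 0.907402, β = 0.953.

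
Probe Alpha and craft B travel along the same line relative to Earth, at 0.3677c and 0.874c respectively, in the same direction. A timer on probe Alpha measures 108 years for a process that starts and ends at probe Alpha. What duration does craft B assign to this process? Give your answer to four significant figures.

162.2 years

The velocity of probe Alpha relative to craft B is (0.3677 − 0.874)c / (1 − 0.3677×0.874) = −0.74606c; relative speed 0.74606c.
γ for this relative speed: γ = 1/√(1 − 0.556606) = 1.5018.
The clock on probe Alpha records proper time, so craft B measures Δt = γΔτ = 1.5018 × 108 = 162.2 years.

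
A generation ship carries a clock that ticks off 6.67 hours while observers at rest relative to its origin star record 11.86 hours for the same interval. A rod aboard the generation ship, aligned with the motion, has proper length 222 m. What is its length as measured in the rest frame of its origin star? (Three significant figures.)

125 m

From Δt = γΔτ: γ = 11.86/6.67 = 1.77811.
L = L₀/γ = 222/1.77811 = 125 m.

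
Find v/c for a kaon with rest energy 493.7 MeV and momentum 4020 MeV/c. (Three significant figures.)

0.993

pc/(mc²) = 4020/493.7 = 8.1426 = βγ = β/√(1−β²).
So β² = x²/(1 + x²) with x = 8.1426: x² = 66.3019, β² = 66.3019/67.3019 = 0.985142, β = 0.993.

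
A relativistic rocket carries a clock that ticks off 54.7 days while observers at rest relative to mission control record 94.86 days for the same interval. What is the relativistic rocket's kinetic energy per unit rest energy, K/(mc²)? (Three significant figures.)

0.734

γ = Δt/Δτ = 94.86/54.7 = 1.73419.
K/(mc²) = γ − 1 = 1.73419 − 1 = 0.734.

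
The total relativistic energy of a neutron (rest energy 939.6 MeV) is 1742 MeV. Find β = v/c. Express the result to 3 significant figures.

Total energy E = γmc² gives γ = 1742/939.6 = 1.854.
Hence β = √(1 − 1/γ²) = √(1 − 0.290925) = √0.709075 = 0.842.

0.842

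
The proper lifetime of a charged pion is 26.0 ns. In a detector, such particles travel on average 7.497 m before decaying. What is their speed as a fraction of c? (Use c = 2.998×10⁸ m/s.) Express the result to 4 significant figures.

d = βγcτ ⇒ βγ = d/(cτ) = 7.497 m / (7.7948 m) = 0.9618.
β = (βγ)/√(1+(βγ)²) = 0.9618/√1.925059 = 0.6932.

0.6932c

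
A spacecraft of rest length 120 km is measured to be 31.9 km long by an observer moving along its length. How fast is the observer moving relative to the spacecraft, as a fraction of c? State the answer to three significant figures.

Length contraction gives γ = L₀/L = 120/31.9 = 3.7618.
β = √(1 − 1/γ²) = √0.929334 = 0.964.

0.964c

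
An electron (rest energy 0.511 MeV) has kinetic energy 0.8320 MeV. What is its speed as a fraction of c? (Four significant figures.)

K = (γ−1)mc², so γ = 1 + 0.8320/0.511 = 2.6282.
Then v/c = √(1 − γ⁻²) = √(1 − 0.144772) = √0.855228 = 0.9248.

0.9248c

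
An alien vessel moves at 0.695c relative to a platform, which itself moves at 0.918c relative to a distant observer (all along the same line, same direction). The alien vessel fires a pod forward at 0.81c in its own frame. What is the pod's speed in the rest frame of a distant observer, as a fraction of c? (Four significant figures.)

0.9984c

Apply u = (u'+v)/(1+u'v) twice. Pod in the platform frame: (0.81+0.695)/(1+0.81·0.695) = 1.505/1.56295 = 0.96292c.
That velocity, transformed to the rest frame of a distant observer: (0.96292+0.918)/(1+0.96292·0.918) = 1.88092/1.88396056 = 0.99839c.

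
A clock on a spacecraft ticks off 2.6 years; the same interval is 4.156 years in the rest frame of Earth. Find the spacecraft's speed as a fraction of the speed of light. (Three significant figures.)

γ = Δt/Δτ = 4.156/2.6 = 1.5985.
β = √(1 − 1/γ²) = √(1 − 0.391358) = √0.608642 = 0.780.

0.780c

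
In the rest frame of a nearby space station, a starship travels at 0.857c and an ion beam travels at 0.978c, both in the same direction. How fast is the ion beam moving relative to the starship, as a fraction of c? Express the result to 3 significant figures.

0.748c

Transform to the starship's frame: u' = (u − v)/(1 − uv/c²).
u' = (0.978 − 0.857)/(1 − 0.978×0.857) = 0.121/0.161854 = 0.74759.
Speed in the starship's frame: 0.748c (in the same direction).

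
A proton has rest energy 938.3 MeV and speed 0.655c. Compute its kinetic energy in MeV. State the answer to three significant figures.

303 MeV

With β = 0.655, γ = 1/√(1 − 0.655²) = 1/√0.570975 = 1.3234.
Kinetic energy: K = (γ − 1)mc² = (1.3234 − 1) × 938.3 MeV = 0.3234 × 938.3 = 303 MeV.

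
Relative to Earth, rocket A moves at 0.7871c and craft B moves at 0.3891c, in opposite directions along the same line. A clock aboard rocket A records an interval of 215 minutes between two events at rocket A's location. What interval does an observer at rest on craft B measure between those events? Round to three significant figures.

494 minutes

Transform rocket A's velocity into craft B's frame: (0.7871 + 0.3891)/(1 + 0.7871·0.3891) = 1.1762/1.30626061, so the relative speed is 0.90043c.
At |u| = 0.90043c, γ = (1 − 0.810774)^(−1/2) = 2.2988.
The clock on rocket A records proper time, so craft B measures Δt = γΔτ = 2.2988 × 215 = 494 minutes.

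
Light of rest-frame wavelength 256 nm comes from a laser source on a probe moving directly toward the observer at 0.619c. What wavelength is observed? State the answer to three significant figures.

Relativistic Doppler for wavelength: λ_obs = λ_src · √((1−β)/(1+β)).
With β = 0.619: factor = √(0.381/1.619) = 0.48511.
λ_obs = 256 × 0.48511 = 124 nm.

124 nm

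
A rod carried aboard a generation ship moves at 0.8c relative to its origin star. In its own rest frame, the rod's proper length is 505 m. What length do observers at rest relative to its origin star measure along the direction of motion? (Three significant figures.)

303 m

With β = 0.8, γ = 1/√(1 − 0.8²) = 1/√0.36 = 1.6667.
Length contraction: L = L₀/γ = 505/1.6667 = 303 m.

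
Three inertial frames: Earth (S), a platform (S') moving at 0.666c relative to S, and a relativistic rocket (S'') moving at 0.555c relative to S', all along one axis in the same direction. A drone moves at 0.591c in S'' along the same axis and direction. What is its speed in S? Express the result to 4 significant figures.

Apply u = (u'+v)/(1+u'v) twice. Drone in the platform frame: (0.591+0.555)/(1+0.591·0.555) = 1.146/1.328005 = 0.86295c.
That velocity, transformed to the rest frame of Earth: (0.86295+0.666)/(1+0.86295·0.666) = 1.52895/1.5747247 = 0.97093c.

0.9709c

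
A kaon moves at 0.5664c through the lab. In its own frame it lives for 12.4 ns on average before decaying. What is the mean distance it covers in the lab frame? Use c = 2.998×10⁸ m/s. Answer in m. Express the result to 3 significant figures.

Lorentz factor: γ = (1 − 0.32080896)^(−1/2) = 1.2134.
Lab-frame lifetime: Δt = γτ = 1.2134 × 12.4 ns = 15.046 ns.
Distance: d = vΔt = 0.5664 × 2.998×10⁸ m/s × 1.5046×10^-8 s = 2.55 m.

2.55 m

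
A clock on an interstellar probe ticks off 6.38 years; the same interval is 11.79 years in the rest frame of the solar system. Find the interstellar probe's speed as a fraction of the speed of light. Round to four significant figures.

γ = Δt/Δτ = 11.79/6.38 = 1.848.
β = √(1 − 1/γ²) = √(1 − 0.292817) = √0.707183 = 0.8409.

0.8409c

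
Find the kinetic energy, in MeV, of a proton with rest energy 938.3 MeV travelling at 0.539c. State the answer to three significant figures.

γ = 1/√(1 − β²) = 1/√(1 − 0.290521) = 1/√0.709479 = 1/0.842306 = 1.18722.
Kinetic energy: K = (γ − 1)mc² = (1.18722 − 1) × 938.3 MeV = 0.18722 × 938.3 = 176 MeV.

176 MeV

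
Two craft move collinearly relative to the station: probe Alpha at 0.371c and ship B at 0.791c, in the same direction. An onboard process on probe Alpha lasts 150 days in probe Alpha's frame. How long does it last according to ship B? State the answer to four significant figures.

Speed of probe Alpha in ship B's frame: u = (v_A − v_B)/(1 − v_A v_B/c²) = (0.371 − 0.791)/(1 − 0.371×0.791) = −0.42/0.706539 = −0.59445; |u| = 0.59445c.
At |u| = 0.59445c, γ = (1 − 0.353371)^(−1/2) = 1.2436.
Probe Alpha's interval is proper; time dilation gives Δt_B = γΔτ = 1.2436 × 150 days = 186.5 days.

186.5 days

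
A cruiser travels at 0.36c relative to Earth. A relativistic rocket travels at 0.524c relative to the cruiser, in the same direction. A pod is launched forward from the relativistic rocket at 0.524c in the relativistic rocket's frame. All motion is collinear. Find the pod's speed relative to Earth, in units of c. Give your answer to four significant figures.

0.9122c

Apply u = (u'+v)/(1+u'v) twice. Pod in the cruiser frame: (0.524+0.524)/(1+0.524·0.524) = 1.048/1.274576 = 0.82223c.
That velocity, transformed to the rest frame of Earth: (0.82223+0.36)/(1+0.82223·0.36) = 1.18223/1.2960028 = 0.91221c.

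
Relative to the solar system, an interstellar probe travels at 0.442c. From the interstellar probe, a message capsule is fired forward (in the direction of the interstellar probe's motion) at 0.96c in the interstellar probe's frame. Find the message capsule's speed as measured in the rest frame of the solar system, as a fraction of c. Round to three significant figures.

In units of c, u = (u' + v)/(1 + u'v) with u' = 0.96 and v = 0.442.
Numerator: 0.96 + 0.442 = 1.402. Denominator: 1 + (0.96)(0.442) = 1.42432.
u = 1.402/1.42432 = 0.98433, so the speed is 0.984c.

0.984c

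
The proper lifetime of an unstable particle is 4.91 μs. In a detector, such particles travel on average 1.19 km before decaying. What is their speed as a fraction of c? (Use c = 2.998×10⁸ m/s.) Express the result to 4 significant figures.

d = βγcτ ⇒ βγ = d/(cτ) = 1190 m / (1472.018 m) = 0.80841.
β = (βγ)/√(1+(βγ)²) = 0.80841/√1.653527 = 0.6287.

0.6287c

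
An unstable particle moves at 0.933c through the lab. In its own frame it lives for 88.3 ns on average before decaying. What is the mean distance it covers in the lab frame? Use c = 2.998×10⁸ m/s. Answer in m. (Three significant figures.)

68.6 m

With β = 0.933, γ = 1/√(1 − 0.933²) = 1/√0.129511 = 2.7787.
Lab-frame lifetime: Δt = γτ = 2.7787 × 88.3 ns = 245.36 ns.
Distance: d = vΔt = 0.933 × 2.998×10⁸ m/s × 2.4536×10^-7 s = 68.6 m.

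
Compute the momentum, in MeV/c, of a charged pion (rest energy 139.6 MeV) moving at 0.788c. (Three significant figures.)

179 MeV/c

γ = 1/√(1 − β²) = 1/√(1 − 0.620944) = 1/√0.379056 = 1/0.615675 = 1.6242.
Momentum: p = γβ·mc = 1.6242 × 0.788 × 139.6 MeV/c = 179 MeV/c.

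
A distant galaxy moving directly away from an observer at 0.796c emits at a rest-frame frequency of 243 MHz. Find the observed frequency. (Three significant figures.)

Relativistic Doppler (source moving away): f_obs = f_src · √((1−β)/(1+β)).
With β = 0.796: factor = √(0.204/1.796) = 0.33702.
f_obs = 243 × 0.33702 = 81.9 MHz.

81.9 MHz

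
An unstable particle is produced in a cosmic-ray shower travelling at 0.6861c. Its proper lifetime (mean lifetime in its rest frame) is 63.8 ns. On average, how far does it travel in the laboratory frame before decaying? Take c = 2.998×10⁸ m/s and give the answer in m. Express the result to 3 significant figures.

β² = 0.47073321, so γ = 1/√0.52926679 = 1.3746.
Lab-frame lifetime: Δt = γτ = 1.3746 × 63.8 ns = 87.699 ns.
Distance: d = vΔt = 0.6861 × 2.998×10⁸ m/s × 8.7699×10^-8 s = 18.0 m.

18.0 m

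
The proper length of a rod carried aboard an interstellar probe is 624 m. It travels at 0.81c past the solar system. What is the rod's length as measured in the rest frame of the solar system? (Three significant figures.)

366 m

Lorentz factor: γ = (1 − 0.6561)^(−1/2) = 1.7052.
Along the direction of motion the measured length is L₀/γ = 624/1.7052 = 366 m.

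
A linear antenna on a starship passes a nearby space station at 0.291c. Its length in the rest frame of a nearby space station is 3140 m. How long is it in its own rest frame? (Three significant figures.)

3280 m

β² = 0.084681, so γ = 1/√0.915319 = 1.0452.
Proper length: L₀ = γ·L = 1.0452 × 3140 = 3280 m.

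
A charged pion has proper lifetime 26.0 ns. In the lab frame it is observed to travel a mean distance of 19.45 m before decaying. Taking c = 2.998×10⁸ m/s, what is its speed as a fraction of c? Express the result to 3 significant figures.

0.928c

Lab distance = (lab lifetime)·v = γτ·βc, so βγ = d/(cτ) = 19.45/(2.998×10⁸ × 2.600×10^-8) = 2.4953.
With βγ = 2.4953: γ² = 1 + (βγ)² = 7.22652, and β = (βγ)/γ = 2.4953/2.68822 = 0.928.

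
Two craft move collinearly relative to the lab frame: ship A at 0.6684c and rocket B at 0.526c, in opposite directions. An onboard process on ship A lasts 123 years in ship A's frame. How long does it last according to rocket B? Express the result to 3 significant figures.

263 years

Transform ship A's velocity into rocket B's frame: (0.6684 + 0.526)/(1 + 0.6684·0.526) = 1.1944/1.3515784, so the relative speed is 0.88371c.
At |u| = 0.88371c, γ = (1 − 0.780943)^(−1/2) = 2.1366.
The clock on ship A records proper time, so rocket B measures Δt = γΔτ = 2.1366 × 123 = 263 years.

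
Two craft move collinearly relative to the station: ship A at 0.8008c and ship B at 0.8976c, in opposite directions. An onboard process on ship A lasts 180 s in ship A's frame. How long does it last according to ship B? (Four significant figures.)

Transform ship A's velocity into ship B's frame: (0.8008 + 0.8976)/(1 + 0.8008·0.8976) = 1.6984/1.71879808, so the relative speed is 0.98813c.
γ for this relative speed: γ = 1/√(1 − 0.976401) = 6.5096.
The clock on ship A records proper time, so ship B measures Δt = γΔτ = 6.5096 × 180 = 1172 s.

1172 s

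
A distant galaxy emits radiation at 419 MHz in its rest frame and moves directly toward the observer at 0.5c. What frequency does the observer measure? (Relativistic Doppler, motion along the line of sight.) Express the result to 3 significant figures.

Relativistic Doppler (source moving toward): f_obs = f_src · √((1+β)/(1−β)).
With β = 0.5: factor = √(1.5/0.5) = 1.7321.
f_obs = 419 × 1.7321 = 726 MHz.

726 MHz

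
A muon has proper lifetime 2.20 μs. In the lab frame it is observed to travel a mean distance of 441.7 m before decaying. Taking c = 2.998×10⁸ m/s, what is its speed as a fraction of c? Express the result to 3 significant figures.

0.556c

Lab distance = (lab lifetime)·v = γτ·βc, so βγ = d/(cτ) = 441.7/(2.998×10⁸ × 2.200×10^-6) = 0.66969.
With βγ = 0.66969: γ² = 1 + (βγ)² = 1.448485, and β = (βγ)/γ = 0.66969/1.20353 = 0.556.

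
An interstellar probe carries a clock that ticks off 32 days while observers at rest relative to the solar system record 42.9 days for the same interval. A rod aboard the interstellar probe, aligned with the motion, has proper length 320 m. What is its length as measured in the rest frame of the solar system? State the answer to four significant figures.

238.7 m

The time-dilation ratio gives γ = 42.9/32 = 1.34062.
L = L₀/γ = 320/1.34062 = 238.7 m.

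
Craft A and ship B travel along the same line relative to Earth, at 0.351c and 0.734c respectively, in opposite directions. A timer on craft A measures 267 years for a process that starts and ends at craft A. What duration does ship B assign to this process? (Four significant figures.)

528.0 years

The velocity of craft A relative to ship B is (0.351 + 0.734)c / (1 + 0.351×0.734) = 0.86273c; relative speed 0.86273c.
At |u| = 0.86273c, γ = (1 − 0.744303)^(−1/2) = 1.9776.
Craft A's interval is proper; time dilation gives Δt_B = γΔτ = 1.9776 × 267 years = 528.0 years.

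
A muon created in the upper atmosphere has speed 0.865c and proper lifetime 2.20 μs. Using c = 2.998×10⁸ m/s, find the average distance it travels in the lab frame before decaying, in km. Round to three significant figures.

1.14 km

Lorentz factor: γ = (1 − 0.748225)^(−1/2) = 1.9929.
Lab-frame lifetime: Δt = γτ = 1.9929 × 2.20 μs = 4.3844 μs.
Distance: d = vΔt = 0.865 × 2.998×10⁸ m/s × 4.3844×10^-6 s = 1140 m = 1.14 km.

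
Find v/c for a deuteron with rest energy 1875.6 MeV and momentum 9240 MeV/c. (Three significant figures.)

pc/(mc²) = 9240/1875.6 = 4.9264 = βγ = β/√(1−β²).
So β² = x²/(1 + x²) with x = 4.9264: x² = 24.2694, β² = 24.2694/25.2694 = 0.960426, β = 0.980.

0.980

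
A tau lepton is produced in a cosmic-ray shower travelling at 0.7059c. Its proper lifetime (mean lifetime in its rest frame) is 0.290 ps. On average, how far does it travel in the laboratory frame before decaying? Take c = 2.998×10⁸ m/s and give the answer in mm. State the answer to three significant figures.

0.0866 mm

Lorentz factor: γ = (1 − 0.49829481)^(−1/2) = 1.4118.
Lab-frame lifetime: Δt = γτ = 1.4118 × 0.290 ps = 0.40942 ps.
Distance: d = vΔt = 0.7059 × 2.998×10⁸ m/s × 4.0942×10^-13 s = 8.66×10^-5 m = 0.0866 mm.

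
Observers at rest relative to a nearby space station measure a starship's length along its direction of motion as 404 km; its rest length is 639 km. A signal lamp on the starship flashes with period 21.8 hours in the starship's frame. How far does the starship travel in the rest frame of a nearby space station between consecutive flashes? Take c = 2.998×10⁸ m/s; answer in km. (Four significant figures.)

2.883×10^10 km

γ = L₀/L = 639/404 = 1.58168.
β = √(1 − 1/γ²) = 0.77477. Lab-frame period = γτ = 1.58168×21.8 hours = 34.481 hours. Distance = βc × γτ = 0.77477 × 2.998×10⁸ m/s × 124131.6 s = 2.8833×10^13 m = 2.883×10^10 km.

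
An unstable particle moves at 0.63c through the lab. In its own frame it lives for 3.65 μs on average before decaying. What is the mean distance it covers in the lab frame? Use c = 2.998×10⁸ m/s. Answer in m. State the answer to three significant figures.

888 m

β² = 0.3969, so γ = 1/√0.6031 = 1.2877.
Lab-frame lifetime: Δt = γτ = 1.2877 × 3.65 μs = 4.7001 μs.
Distance: d = vΔt = 0.63 × 2.998×10⁸ m/s × 4.7001×10^-6 s = 888 m.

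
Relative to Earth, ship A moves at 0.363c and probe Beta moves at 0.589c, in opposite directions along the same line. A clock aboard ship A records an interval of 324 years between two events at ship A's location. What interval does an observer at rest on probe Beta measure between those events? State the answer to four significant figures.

522.3 years

Transform ship A's velocity into probe Beta's frame: (0.363 + 0.589)/(1 + 0.363·0.589) = 0.952/1.213807, so the relative speed is 0.78431c.
At |u| = 0.78431c, γ = (1 − 0.615142)^(−1/2) = 1.6119.
The clock on ship A records proper time, so probe Beta measures Δt = γΔτ = 1.6119 × 324 = 522.3 years.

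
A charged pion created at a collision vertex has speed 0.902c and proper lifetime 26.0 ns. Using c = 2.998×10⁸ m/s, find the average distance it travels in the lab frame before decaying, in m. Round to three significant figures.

16.3 m

γ = 1/√(1 − β²) = 1/√(1 − 0.813604) = 1/√0.186396 = 1/0.431736 = 2.3162.
Lab-frame lifetime: Δt = γτ = 2.3162 × 26.0 ns = 60.221 ns.
Distance: d = vΔt = 0.902 × 2.998×10⁸ m/s × 6.0221×10^-8 s = 16.3 m.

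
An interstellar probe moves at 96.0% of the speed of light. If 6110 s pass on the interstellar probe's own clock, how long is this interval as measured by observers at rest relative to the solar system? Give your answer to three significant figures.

β² = 0.9216, so γ = 1/√0.0784 = 3.5714.
The onboard clock measures proper time, so the interval in the rest frame of the solar system is dilated: Δt = γ·Δτ = 3.5714 × 6110 s = 21800 s.

21800 s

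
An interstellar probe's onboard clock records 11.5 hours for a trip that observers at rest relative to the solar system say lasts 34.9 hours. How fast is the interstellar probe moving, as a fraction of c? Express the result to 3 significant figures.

γ = Δt/Δτ = 34.9/11.5 = 3.0348.
β = √(1 − 1/γ²) = √(1 − 0.108578) = √0.891422 = 0.944.

0.944c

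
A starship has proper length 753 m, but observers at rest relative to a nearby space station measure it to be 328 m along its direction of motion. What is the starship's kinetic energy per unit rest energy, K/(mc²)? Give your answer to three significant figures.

1.30

γ = L₀/L = 753/328 = 2.29573.
Since K = (γ−1)mc², K/(mc²) = 2.29573 − 1 = 1.30.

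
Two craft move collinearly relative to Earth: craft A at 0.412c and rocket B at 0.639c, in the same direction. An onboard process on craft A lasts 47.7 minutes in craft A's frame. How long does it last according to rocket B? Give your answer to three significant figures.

50.1 minutes

The velocity of craft A relative to rocket B is (0.412 − 0.639)c / (1 − 0.412×0.639) = −0.30812c; relative speed 0.30812c.
At |u| = 0.30812c, γ = (1 − 0.0949379)^(−1/2) = 1.0511.
Craft A's interval is proper; time dilation gives Δt_B = γΔτ = 1.0511 × 47.7 minutes = 50.1 minutes.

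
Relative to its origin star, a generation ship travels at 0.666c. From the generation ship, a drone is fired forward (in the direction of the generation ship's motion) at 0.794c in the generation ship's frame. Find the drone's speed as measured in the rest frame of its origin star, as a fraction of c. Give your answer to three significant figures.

Relativistic velocity addition: u = (u' + v)/(1 + u'v/c²), with u' = 0.794c and v = 0.666c.
Numerator: 0.794 + 0.666 = 1.46. Denominator: 1 + (0.794)(0.666) = 1.528804.
u = 1.46/1.528804 = 0.95499, so the speed is 0.955c.

0.955c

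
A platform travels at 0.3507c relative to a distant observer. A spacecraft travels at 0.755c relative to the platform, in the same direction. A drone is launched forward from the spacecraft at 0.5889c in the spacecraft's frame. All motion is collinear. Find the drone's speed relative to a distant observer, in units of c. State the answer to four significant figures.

0.9659c

Compose velocities in two stages. Stage 1 (into S'): u₁ = (0.5889+0.755)/(1+0.5889×0.755) = 0.93028.
Stage 2 (into S): u = (0.93028+0.3507)/(1+0.93028×0.3507) = 0.96587, so the speed is 0.9659c.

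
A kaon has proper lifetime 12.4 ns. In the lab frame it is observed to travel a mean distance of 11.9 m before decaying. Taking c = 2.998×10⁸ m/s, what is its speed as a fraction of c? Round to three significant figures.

0.955c

Let x = d/(cτ) = 11.90 m / (2.998×10⁸ m/s × 1.240×10^-8 s) = 3.2011. Since d = βγcτ, x = βγ = β/√(1−β²).
Solving: β² = x²/(1+x²) = 10.247/11.247 = 0.911087, so β = 0.955.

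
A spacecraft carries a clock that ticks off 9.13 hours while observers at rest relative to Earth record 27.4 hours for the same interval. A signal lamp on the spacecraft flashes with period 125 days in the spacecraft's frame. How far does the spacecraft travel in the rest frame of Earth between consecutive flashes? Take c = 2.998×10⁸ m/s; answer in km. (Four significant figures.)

9.162×10^12 km

γ = Δt/Δτ = 27.4/9.13 = 3.0011.
β = √(1 − 1/γ²) = 0.94285. Lab-frame period = γτ = 3.0011×125 days = 375.14 days. Distance = βc × γτ = 0.94285 × 2.998×10⁸ m/s × 32412096 s = 9.1618×10^15 m = 9.162×10^12 km.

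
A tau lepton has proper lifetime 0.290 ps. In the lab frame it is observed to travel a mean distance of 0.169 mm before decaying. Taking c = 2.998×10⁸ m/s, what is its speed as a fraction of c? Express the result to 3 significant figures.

Lab distance = (lab lifetime)·v = γτ·βc, so βγ = d/(cτ) = 1.690×10^-4/(2.998×10⁸ × 2.900×10^-13) = 1.9438.
With βγ = 1.9438: γ² = 1 + (βγ)² = 4.77836, and β = (βγ)/γ = 1.9438/2.18595 = 0.889.

0.889c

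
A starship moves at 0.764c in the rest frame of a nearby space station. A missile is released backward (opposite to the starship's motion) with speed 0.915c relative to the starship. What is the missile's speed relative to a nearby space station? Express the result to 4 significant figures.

0.5018c

Relativistic velocity addition: u = (u' + v)/(1 + u'v/c²), with u' = −0.915c and v = 0.764c.
Numerator: −0.915 + 0.764 = −0.151. Denominator: 1 + (−0.915)(0.764) = 0.30094.
u = −0.151/0.30094 = −0.50176, so the speed is 0.5018c.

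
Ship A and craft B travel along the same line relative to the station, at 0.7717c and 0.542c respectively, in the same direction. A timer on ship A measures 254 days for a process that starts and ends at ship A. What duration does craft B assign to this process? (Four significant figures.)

Speed of ship A in craft B's frame: u = (v_A − v_B)/(1 − v_A v_B/c²) = (0.7717 − 0.542)/(1 − 0.7717×0.542) = 0.2297/0.5817386 = 0.39485; |u| = 0.39485c.
At |u| = 0.39485c, γ = (1 − 0.155907)^(−1/2) = 1.0884.
Ship A's interval is proper; time dilation gives Δt_B = γΔτ = 1.0884 × 254 days = 276.5 days.

276.5 days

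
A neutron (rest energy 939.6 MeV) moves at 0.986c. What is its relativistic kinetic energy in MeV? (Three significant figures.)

4700 MeV

γ = 1/√(1 − β²) = 1/√(1 − 0.972196) = 1/√0.027804 = 1/0.166745 = 5.9972.
Kinetic energy: K = (γ − 1)mc² = (5.9972 − 1) × 939.6 MeV = 4.9972 × 939.6 = 4700 MeV.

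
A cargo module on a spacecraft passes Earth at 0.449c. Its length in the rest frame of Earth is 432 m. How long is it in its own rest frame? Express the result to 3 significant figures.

483 m

γ = 1/√(1 − β²) = 1/√(1 − 0.201601) = 1/√0.798399 = 1/0.893532 = 1.1192.
Proper length: L₀ = γ·L = 1.1192 × 432 = 483 m.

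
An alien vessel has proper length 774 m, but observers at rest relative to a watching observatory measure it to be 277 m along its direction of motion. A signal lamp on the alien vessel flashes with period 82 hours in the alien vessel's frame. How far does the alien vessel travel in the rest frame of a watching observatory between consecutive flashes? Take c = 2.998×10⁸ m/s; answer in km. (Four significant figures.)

2.309×10^11 km

From L = L₀/γ: γ = 774/277 = 2.79422.
β = √(1 − 1/γ²) = 0.93377. Lab-frame period = γτ = 2.79422×82 hours = 229.13 hours. Distance = βc × γτ = 0.93377 × 2.998×10⁸ m/s × 824868 s = 2.3092×10^14 m = 2.309×10^11 km.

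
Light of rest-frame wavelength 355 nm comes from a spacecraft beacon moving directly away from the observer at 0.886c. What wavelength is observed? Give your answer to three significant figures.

1440 nm

Relativistic Doppler for wavelength: λ_obs = λ_src · √((1+β)/(1−β)).
With β = 0.886: factor = √(1.886/0.114) = 4.0674.
λ_obs = 355 × 4.0674 = 1440 nm.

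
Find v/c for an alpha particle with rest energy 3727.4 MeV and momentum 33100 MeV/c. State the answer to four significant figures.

0.9937

βγ = pc/(mc²) = 33100/3727.4 = 8.8802.
Since γ² = 1 + (βγ)² = 79.858, γ = √79.858 = 8.93633, and β = (βγ)/γ = 8.8802/8.93633 = 0.9937.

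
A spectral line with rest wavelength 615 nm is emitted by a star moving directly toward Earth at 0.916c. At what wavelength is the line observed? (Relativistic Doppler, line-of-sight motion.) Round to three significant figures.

Relativistic Doppler for wavelength: λ_obs = λ_src · √((1−β)/(1+β)).
With β = 0.916: factor = √(0.084/1.916) = 0.20938.
λ_obs = 615 × 0.20938 = 129 nm.

129 nm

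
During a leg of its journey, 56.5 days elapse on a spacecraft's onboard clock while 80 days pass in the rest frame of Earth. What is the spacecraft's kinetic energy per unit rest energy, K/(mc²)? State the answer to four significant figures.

0.4159

γ = Δt/Δτ = 80/56.5 = 1.41593.
K/(mc²) = γ − 1 = 1.41593 − 1 = 0.4159.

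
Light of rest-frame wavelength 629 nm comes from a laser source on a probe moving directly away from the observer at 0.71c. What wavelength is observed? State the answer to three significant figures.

1530 nm

Relativistic Doppler for wavelength: λ_obs = λ_src · √((1+β)/(1−β)).
With β = 0.71: factor = √(1.71/0.29) = 2.4283.
λ_obs = 629 × 2.4283 = 1530 nm.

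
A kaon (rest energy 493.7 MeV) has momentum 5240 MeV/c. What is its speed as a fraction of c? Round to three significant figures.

0.996c

pc/(mc²) = 5240/493.7 = 10.614 = βγ = β/√(1−β²).
So β² = x²/(1 + x²) with x = 10.614: x² = 112.657, β² = 112.657/113.657 = 0.991202, β = 0.996.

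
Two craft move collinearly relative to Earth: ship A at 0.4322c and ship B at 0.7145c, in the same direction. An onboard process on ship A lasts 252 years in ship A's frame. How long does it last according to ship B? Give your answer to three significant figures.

276 years

The velocity of ship A relative to ship B is (0.4322 − 0.7145)c / (1 − 0.4322×0.7145) = −0.40842c; relative speed 0.40842c.
At |u| = 0.40842c, γ = (1 − 0.166807)^(−1/2) = 1.0955.
Ship A's interval is proper; time dilation gives Δt_B = γΔτ = 1.0955 × 252 years = 276 years.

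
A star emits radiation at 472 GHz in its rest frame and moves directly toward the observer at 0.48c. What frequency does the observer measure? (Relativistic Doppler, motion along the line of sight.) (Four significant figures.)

796.3 GHz

Relativistic Doppler (source moving toward): f_obs = f_src · √((1+β)/(1−β)).
With β = 0.48: factor = √(1.48/0.52) = 1.6871.
f_obs = 472 × 1.6871 = 796.3 GHz.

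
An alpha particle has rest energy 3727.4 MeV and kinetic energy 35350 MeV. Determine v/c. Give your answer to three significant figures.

K = (γ−1)mc², so γ = 1 + 35350/3727.4 = 10.484.
Then v/c = √(1 − γ⁻²) = √(1 − 0.009098) = √0.990902 = 0.995.

0.995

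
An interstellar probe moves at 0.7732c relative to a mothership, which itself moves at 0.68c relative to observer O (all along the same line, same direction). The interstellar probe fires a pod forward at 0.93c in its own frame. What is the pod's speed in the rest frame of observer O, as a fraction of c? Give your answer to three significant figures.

0.998c

Apply u = (u'+v)/(1+u'v) twice. Pod in the mothership frame: (0.93+0.7732)/(1+0.93·0.7732) = 1.7032/1.719076 = 0.99076c.
That velocity, transformed to the rest frame of observer O: (0.99076+0.68)/(1+0.99076·0.68) = 1.67076/1.6737168 = 0.99823c.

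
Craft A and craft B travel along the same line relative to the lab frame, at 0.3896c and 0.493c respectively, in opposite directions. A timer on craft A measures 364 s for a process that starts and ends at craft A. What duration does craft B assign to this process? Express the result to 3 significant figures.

The velocity of craft A relative to craft B is (0.3896 + 0.493)c / (1 + 0.3896×0.493) = 0.74039c; relative speed 0.74039c.
At |u| = 0.74039c, γ = (1 − 0.548177)^(−1/2) = 1.4877.
The clock on craft A records proper time, so craft B measures Δt = γΔτ = 1.4877 × 364 = 542 s.

542 s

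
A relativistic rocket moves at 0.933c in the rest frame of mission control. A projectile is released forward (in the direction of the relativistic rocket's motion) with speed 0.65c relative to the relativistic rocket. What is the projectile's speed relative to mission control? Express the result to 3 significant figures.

In units of c, u = (u' + v)/(1 + u'v) with u' = 0.65 and v = 0.933.
Numerator: 0.65 + 0.933 = 1.583. Denominator: 1 + (0.65)(0.933) = 1.60645.
u = 1.583/1.60645 = 0.9854, so the speed is 0.985c.

0.985c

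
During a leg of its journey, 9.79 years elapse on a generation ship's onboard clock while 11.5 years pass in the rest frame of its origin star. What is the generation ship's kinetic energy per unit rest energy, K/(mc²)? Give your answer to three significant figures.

0.175

γ = Δt/Δτ = 11.5/9.79 = 1.17467.
Since K = (γ−1)mc², K/(mc²) = 1.17467 − 1 = 0.175.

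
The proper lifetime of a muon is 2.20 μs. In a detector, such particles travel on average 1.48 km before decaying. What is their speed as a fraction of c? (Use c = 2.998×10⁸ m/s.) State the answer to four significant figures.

Let x = d/(cτ) = 1480 m / (2.998×10⁸ m/s × 2.200×10^-6 s) = 2.2439. Since d = βγcτ, x = βγ = β/√(1−β²).
Solving: β² = x²/(1+x²) = 5.03509/6.03509 = 0.834302, so β = 0.9134.

0.9134c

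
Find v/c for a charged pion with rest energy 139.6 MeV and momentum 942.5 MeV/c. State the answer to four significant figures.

0.9892

pc/(mc²) = 942.5/139.6 = 6.7514 = βγ = β/√(1−β²).
So β² = x²/(1 + x²) with x = 6.7514: x² = 45.5814, β² = 45.5814/46.5814 = 0.978532, β = 0.9892.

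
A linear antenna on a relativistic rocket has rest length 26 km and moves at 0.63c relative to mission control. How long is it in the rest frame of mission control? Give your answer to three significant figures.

γ = 1/√(1 − β²) = 1/√(1 − 0.3969) = 1/√0.6031 = 1/0.776595 = 1.2877.
Length contraction: L = L₀/γ = 26/1.2877 = 20.2 km.

20.2 km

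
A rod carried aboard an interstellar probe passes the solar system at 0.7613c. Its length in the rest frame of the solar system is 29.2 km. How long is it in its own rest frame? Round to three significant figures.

45.0 km

Lorentz factor: γ = (1 − 0.57957769)^(−1/2) = 1.5423.
Proper length: L₀ = γ·L = 1.5423 × 29.2 = 45.0 km.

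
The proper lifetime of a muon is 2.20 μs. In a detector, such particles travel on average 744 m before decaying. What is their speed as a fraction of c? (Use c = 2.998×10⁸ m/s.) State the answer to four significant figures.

0.7483c

Let x = d/(cτ) = 744.0 m / (2.998×10⁸ m/s × 2.200×10^-6 s) = 1.128. Since d = βγcτ, x = βγ = β/√(1−β²).
Solving: β² = x²/(1+x²) = 1.27238/2.27238 = 0.559933, so β = 0.7483.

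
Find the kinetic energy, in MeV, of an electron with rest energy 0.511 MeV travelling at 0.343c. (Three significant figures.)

0.0330 MeV

γ = 1/√(1 − β²) = 1/√(1 − 0.117649) = 1/√0.882351 = 1.064582.
Kinetic energy: K = (γ − 1)mc² = (1.064582 − 1) × 0.511 MeV = 0.064582 × 0.511 = 0.0330 MeV.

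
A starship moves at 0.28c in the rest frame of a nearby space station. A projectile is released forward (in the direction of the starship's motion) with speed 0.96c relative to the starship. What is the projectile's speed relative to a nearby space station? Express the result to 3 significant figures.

Relativistic velocity addition: u = (u' + v)/(1 + u'v/c²), with u' = 0.96c and v = 0.28c.
Numerator: 0.96 + 0.28 = 1.24. Denominator: 1 + (0.96)(0.28) = 1.2688.
u = 1.24/1.2688 = 0.9773, so the speed is 0.977c.

0.977c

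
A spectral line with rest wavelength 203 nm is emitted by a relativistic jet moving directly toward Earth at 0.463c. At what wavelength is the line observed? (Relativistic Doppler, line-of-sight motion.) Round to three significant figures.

123 nm

Relativistic Doppler for wavelength: λ_obs = λ_src · √((1−β)/(1+β)).
With β = 0.463: factor = √(0.537/1.463) = 0.60585.
λ_obs = 203 × 0.60585 = 123 nm.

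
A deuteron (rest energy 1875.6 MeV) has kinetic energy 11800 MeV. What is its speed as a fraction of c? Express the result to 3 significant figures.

γ = 1 + K/(mc²) = 1 + 11800/1875.6 = 7.2913.
β = √(1 − 1/γ²) = √(1 − 0.0188101) = √0.9811899 = 0.991.

0.991c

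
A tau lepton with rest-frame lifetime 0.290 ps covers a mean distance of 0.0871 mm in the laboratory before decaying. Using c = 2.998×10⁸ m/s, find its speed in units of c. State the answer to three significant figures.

Lab distance = (lab lifetime)·v = γτ·βc, so βγ = d/(cτ) = 8.710×10^-5/(2.998×10⁸ × 2.900×10^-13) = 1.0018.
With βγ = 1.0018: γ² = 1 + (βγ)² = 2.0036, and β = (βγ)/γ = 1.0018/1.41549 = 0.708.

0.708c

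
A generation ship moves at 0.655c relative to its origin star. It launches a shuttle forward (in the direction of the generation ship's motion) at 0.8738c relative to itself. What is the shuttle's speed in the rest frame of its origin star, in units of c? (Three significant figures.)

0.972c

Relativistic velocity addition: u = (u' + v)/(1 + u'v/c²), with u' = 0.8738c and v = 0.655c.
Numerator: 0.8738 + 0.655 = 1.5288. Denominator: 1 + (0.8738)(0.655) = 1.572339.
u = 1.5288/1.572339 = 0.97231, so the speed is 0.972c.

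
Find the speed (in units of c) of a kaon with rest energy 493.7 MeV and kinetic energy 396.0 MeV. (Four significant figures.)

0.8319c

K = (γ−1)mc², so γ = 1 + 396.0/493.7 = 1.8021.
Then v/c = √(1 − γ⁻²) = √(1 − 0.307923) = √0.692077 = 0.8319.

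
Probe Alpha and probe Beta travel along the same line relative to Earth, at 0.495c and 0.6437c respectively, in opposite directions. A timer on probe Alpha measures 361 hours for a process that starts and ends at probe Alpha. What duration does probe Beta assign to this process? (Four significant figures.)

715.9 hours

The velocity of probe Alpha relative to probe Beta is (0.495 + 0.6437)c / (1 + 0.495×0.6437) = 0.86355c; relative speed 0.86355c.
At |u| = 0.86355c, γ = (1 − 0.745719)^(−1/2) = 1.9831.
The clock on probe Alpha records proper time, so probe Beta measures Δt = γΔτ = 1.9831 × 361 = 715.9 hours.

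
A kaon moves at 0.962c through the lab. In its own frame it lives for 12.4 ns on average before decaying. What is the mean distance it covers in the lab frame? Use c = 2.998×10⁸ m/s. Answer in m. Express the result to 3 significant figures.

γ = 1/√(1 − β²) = 1/√(1 − 0.925444) = 1/√0.074556 = 1/0.273049 = 3.6623.
Lab-frame lifetime: Δt = γτ = 3.6623 × 12.4 ns = 45.413 ns.
Distance: d = vΔt = 0.962 × 2.998×10⁸ m/s × 4.5413×10^-8 s = 13.1 m.

13.1 m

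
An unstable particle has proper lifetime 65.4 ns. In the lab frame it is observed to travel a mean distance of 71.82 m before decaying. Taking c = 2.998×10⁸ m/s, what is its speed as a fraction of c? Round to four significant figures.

0.9647c

Lab distance = (lab lifetime)·v = γτ·βc, so βγ = d/(cτ) = 71.82/(2.998×10⁸ × 6.540×10^-8) = 3.663.
With βγ = 3.663: γ² = 1 + (βγ)² = 14.4176, and β = (βγ)/γ = 3.663/3.79705 = 0.9647.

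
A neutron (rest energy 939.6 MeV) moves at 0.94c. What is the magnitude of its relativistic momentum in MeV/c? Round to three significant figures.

2590 MeV/c

With β = 0.94, γ = 1/√(1 − 0.94²) = 1/√0.1164 = 2.9311.
Momentum: p = γβ·mc = 2.9311 × 0.94 × 939.6 MeV/c = 2590 MeV/c.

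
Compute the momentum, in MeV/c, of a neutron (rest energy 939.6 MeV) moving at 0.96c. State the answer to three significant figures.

3220 MeV/c

Lorentz factor: γ = (1 − 0.9216)^(−1/2) = 3.5714.
Momentum: p = γβ·mc = 3.5714 × 0.96 × 939.6 MeV/c = 3220 MeV/c.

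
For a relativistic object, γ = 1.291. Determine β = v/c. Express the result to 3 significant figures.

0.632

β = √(1 − 1/γ²) = √(1 − 1/1.666681) = √0.400005 = 0.632.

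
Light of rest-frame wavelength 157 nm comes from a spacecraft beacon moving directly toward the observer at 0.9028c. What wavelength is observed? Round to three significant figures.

Relativistic Doppler for wavelength: λ_obs = λ_src · √((1−β)/(1+β)).
With β = 0.9028: factor = √(0.0972/1.9028) = 0.22601.
λ_obs = 157 × 0.22601 = 35.5 nm.

35.5 nm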